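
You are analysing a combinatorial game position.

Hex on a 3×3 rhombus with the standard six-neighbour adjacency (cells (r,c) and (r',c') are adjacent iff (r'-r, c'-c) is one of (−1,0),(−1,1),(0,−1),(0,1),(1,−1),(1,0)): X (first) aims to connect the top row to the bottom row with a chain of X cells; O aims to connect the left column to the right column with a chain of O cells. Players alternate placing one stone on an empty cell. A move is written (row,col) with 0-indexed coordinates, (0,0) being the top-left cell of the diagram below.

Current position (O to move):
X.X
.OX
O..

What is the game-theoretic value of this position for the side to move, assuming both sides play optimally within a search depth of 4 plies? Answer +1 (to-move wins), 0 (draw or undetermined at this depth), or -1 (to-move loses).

value(X.X/.OX/O.., O) = -1

p1 O@[X.X/.OX/O..]: (0,1)[XOX/.OX/O..]-1* (1,0)[X.X/OOX/O..]-1 (2,1)[X.X/.OX/OO.]-1 (2,2)[X.X/.OX/O.O]-1
p2 X@[XOX/.OX/O..]: (1,0)[XOX/XOX/O..]+1* (2,1)[XOX/.OX/OX.]+1 (2,2)[XOX/.OX/O.X]+1
p3 O@[XOX/XOX/O..]: (2,1)[XOX/XOX/OO.]-1* (2,2)[XOX/XOX/O.O]-1
p4 X@[XOX/XOX/OO.]: (2,2)[XOX/XOX/OOX]+1*
p5 O@[XOX/XOX/OOX] terminal -1; root [X.X/.OX/O..] d4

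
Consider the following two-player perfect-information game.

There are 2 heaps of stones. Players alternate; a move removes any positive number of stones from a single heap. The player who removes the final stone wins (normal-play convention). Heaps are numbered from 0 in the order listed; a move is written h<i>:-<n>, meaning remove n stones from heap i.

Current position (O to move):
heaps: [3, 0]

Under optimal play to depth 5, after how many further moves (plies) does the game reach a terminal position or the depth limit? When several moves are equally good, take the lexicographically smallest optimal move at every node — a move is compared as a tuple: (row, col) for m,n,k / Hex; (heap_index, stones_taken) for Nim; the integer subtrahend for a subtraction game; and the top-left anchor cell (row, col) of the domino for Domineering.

PV length from [(3,0)]: 1 ply

[(3,0)] O move#1: h0:-1:-1/(2,0), h0:-2:-1/(1,0), h0:-3:+1/(0,0)*
[(0,0)] end (terminal -1, X#2); searched (3,0) to 5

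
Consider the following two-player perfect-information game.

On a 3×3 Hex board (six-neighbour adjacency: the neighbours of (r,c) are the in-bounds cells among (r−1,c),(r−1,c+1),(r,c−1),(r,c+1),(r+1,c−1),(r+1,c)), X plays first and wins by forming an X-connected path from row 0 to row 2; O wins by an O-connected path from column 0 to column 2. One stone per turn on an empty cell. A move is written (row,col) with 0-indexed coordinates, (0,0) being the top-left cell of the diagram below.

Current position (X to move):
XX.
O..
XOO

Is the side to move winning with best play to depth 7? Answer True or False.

X winning at [XX./O../XOO]: True

p1 X@[XX./O../XOO]: (0,2)[XXX/O../XOO]-1 (1,1)[XX./OX./XOO]+1* (1,2)[XX./O.X/XOO]-1
p2 O@[XX./OX./XOO] terminal -1; root [XX./O../XOO] d7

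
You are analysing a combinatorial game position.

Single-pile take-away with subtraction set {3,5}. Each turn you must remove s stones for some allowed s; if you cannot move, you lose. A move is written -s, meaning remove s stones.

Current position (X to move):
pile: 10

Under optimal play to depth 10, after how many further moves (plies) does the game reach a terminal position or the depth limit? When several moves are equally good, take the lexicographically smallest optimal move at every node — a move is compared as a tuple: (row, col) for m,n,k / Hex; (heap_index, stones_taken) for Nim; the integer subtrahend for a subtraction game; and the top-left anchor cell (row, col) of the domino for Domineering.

PV length from [10]: 2 plies

ply 1, X at 10 | -3=-1→7*; -5=-1→5
ply 2, O at 7 | -3=-1→4; -5=+1→2*
ply 3: 2 is terminal -1 (X); from 10 depth 10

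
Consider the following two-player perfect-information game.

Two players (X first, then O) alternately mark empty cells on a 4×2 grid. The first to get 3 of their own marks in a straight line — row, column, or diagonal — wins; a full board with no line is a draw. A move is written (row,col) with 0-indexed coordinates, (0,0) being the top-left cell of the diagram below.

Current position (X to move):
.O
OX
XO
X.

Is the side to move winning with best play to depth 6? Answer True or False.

p1 X@[.O/OX/XO/X.]: (0,0)[XO/OX/XO/X.]+0* (3,1)[.O/OX/XO/XX]+0
p2 O@[XO/OX/XO/X.]: (3,1)[XO/OX/XO/XO]+0*
p3 X@[XO/OX/XO/XO] terminal +0; root [.O/OX/XO/X.] d6

X winning at [.O/OX/XO/X.]: False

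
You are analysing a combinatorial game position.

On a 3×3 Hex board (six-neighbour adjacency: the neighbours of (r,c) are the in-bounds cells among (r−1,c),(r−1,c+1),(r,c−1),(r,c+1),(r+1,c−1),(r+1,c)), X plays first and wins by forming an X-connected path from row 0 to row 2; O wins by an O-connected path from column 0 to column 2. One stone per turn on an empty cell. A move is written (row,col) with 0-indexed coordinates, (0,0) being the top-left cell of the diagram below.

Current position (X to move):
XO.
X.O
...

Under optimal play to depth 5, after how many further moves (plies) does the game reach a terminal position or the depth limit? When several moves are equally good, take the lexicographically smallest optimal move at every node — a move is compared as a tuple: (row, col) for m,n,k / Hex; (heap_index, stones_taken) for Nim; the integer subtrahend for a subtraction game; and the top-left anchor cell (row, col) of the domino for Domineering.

PV length from [XO./X.O/...]: 3 plies

[XO./X.O/...] X move#1: (0,2):-1/XOX/X.O/..., (1,1):+1/XO./XXO/...*, (2,0):+1/XO./X.O/X.., (2,1):+1/XO./X.O/.X., (2,2):-1/XO./X.O/..X
[XO./XXO/...] O move#2: (0,2):-1/XOO/XXO/...*, (2,0):-1/XO./XXO/O.., (2,1):-1/XO./XXO/.O., (2,2):-1/XO./XXO/..O
[XOO/XXO/...] X move#3: (2,0):+1/XOO/XXO/X..*, (2,1):+1/XOO/XXO/.X., (2,2):+1/XOO/XXO/..X
[XOO/XXO/X..] end (terminal -1, O#4); searched XO./X.O/... to 5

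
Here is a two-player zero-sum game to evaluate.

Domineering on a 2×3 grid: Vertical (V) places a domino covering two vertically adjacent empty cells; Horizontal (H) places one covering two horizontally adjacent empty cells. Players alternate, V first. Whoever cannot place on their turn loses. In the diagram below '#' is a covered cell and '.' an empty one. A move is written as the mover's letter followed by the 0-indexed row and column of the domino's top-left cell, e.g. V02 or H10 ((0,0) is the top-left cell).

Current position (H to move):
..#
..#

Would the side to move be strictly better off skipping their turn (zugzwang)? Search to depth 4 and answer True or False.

zugzwang(..#/..#, H) = False

ply 1, H at ..#/..# | H00=+1→###/..#*; H10=+1→..#/###
ply 2: ###/..# is terminal -1 (V); from ..#/..# depth 4
pass branch (V moves first from the same position):
  | ply 1, V at ..#/..# | V00=+1→#.#/#.#*; V01=+1→.##/.##
  | ply 2: #.#/#.# is terminal -1 (H); from ..#/..# depth 4
H moving scores +1; H passing scores -1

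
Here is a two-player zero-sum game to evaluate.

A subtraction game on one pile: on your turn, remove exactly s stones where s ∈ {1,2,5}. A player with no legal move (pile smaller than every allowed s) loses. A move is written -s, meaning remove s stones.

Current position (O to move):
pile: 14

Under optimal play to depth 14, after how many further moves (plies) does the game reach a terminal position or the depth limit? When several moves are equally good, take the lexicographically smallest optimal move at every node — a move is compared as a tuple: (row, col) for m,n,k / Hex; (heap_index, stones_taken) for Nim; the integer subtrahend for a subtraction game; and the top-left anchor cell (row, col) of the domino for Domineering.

ply 1, O at 14 | -1=-1→13; -2=+1→12*; -5=+1→9
ply 2, X at 12 | -1=-1→11*; -2=-1→10; -5=-1→7
ply 3, O at 11 | -1=-1→10; -2=+1→9*; -5=+1→6
ply 4, X at 9 | -1=-1→8*; -2=-1→7; -5=-1→4
ply 5, O at 8 | -1=-1→7; -2=+1→6*; -5=+1→3
ply 6, X at 6 | -1=-1→5*; -2=-1→4; -5=-1→1
ply 7, O at 5 | -1=-1→4; -2=+1→3*; -5=+1→0
ply 8, X at 3 | -1=-1→2*; -2=-1→1
ply 9, O at 2 | -1=-1→1; -2=+1→0*
ply 10: 0 is terminal -1 (X); from 14 depth 14

PV length from [14]: 9 plies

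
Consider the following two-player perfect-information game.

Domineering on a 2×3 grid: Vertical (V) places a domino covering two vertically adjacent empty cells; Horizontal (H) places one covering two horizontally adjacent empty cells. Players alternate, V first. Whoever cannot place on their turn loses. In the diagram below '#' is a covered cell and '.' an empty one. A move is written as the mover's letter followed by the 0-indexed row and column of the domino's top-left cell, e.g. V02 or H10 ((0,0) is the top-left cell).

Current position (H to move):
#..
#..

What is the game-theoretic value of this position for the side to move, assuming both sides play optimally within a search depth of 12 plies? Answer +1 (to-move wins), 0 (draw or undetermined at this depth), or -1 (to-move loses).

value(#../#.., H) = +1

p1 H@[#../#..]: H01[###/#..]+1* H11[#../###]+1
p2 V@[###/#..] terminal -1; root [#../#..] d12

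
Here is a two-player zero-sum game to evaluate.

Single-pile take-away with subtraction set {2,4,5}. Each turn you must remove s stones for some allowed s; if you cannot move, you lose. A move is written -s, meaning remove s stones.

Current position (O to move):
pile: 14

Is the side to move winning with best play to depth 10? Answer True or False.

O winning at [14]: False

ply 1, O at 14 | -2=-1→12*; -4=-1→10; -5=-1→9
ply 2, X at 12 | -2=-1→10; -4=+1→8*; -5=+1→7
ply 3, O at 8 | -2=-1→6*; -4=-1→4; -5=-1→3
ply 4, X at 6 | -2=-1→4; -4=-1→2; -5=+1→1*
ply 5: 1 is terminal -1 (O); from 14 depth 10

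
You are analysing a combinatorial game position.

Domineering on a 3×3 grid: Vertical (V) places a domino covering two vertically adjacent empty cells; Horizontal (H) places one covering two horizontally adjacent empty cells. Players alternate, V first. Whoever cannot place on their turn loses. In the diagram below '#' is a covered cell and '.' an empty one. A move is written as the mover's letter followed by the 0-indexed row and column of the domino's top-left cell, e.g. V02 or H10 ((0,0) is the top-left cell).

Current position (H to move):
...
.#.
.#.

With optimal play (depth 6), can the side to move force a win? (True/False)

p1 H@[.../.#./.#.]: H00[##./.#./.#.]-1* H01[.##/.#./.#.]-1
p2 V@[##./.#./.#.]: V02[###/.##/.#.]+1* V10[##./##./##.]+1 V12[##./.##/.##]+1
p3 H@[###/.##/.#.] terminal -1; root [.../.#./.#.] d6

H winning at [.../.#./.#.]: False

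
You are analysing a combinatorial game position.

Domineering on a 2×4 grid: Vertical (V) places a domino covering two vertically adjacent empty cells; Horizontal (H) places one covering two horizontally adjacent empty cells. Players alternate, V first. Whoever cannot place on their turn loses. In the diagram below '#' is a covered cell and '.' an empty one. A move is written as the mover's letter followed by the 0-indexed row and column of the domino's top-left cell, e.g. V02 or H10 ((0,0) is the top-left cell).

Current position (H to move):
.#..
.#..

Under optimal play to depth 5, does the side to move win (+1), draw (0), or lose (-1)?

[.#../.#..] H move#1: H02:+1/.###/.#..*, H12:+1/.#../.###
[.###/.#..] V move#2: V00:-1/####/##..*
[####/##..] H move#3: H12:+1/####/####*
[####/####] end (terminal -1, V#4); searched .#../.#.. to 5

value(.#../.#.., H) = +1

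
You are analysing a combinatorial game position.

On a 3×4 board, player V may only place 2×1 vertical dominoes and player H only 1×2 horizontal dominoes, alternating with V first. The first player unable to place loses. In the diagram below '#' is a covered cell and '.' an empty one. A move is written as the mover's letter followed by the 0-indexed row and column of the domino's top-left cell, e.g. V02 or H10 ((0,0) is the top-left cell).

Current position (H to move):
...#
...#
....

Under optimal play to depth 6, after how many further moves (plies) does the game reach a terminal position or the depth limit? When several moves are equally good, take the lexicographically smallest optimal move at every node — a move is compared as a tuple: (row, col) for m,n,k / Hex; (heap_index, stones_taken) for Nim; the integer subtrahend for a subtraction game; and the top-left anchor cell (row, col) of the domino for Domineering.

ply 1, H at ...#/...#/.... | H00=-1→##.#/...#/....; H01=-1→.###/...#/....; H10=+1→...#/##.#/....*; H11=+1→...#/.###/....; H20=-1→...#/...#/##..; H21=-1→...#/...#/.##.; H22=-1→...#/...#/..##
ply 2, V at ...#/##.#/.... | V02=-1→..##/####/....*; V12=-1→...#/####/..#.
ply 3, H at ..##/####/.... | H00=+1→####/####/....*; H20=+1→..##/####/##..; H21=+1→..##/####/.##.; H22=+1→..##/####/..##
ply 4: ####/####/.... is terminal -1 (V); from ...#/...#/.... depth 6

PV length from [...#/...#/....]: 3 plies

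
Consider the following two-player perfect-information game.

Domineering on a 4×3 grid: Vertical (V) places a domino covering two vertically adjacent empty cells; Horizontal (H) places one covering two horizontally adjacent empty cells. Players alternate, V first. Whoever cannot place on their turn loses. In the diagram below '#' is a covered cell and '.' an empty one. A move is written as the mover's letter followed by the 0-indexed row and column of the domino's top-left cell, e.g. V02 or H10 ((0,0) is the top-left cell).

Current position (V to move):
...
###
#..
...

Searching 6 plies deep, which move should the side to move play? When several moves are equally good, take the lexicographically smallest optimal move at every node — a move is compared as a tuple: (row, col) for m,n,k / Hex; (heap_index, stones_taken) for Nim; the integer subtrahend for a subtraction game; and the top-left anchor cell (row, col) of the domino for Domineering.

p1 V@[.../###/#../...]: V21[.../###/##./.#.]+1* V22[.../###/#.#/..#]-1
p2 H@[.../###/##./.#.]: H00[##./###/##./.#.]-1* H01[.##/###/##./.#.]-1
p3 V@[##./###/##./.#.]: V22[##./###/###/.##]+1*
p4 H@[##./###/###/.##] terminal -1; root [.../###/#../...] d6

V's best at [.../###/#../...]: V21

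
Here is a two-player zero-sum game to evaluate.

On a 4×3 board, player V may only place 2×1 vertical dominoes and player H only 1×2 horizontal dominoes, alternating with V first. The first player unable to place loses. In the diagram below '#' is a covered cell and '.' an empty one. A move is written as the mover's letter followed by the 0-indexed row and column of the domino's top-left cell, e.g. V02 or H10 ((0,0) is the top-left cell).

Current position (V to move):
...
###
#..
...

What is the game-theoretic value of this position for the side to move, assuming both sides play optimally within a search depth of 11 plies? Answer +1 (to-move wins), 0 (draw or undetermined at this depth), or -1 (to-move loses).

value(.../###/#../..., V) = +1

ply 1, V at .../###/#../... | V21=+1→.../###/##./.#.*; V22=-1→.../###/#.#/..#
ply 2, H at .../###/##./.#. | H00=-1→##./###/##./.#.*; H01=-1→.##/###/##./.#.
ply 3, V at ##./###/##./.#. | V22=+1→##./###/###/.##*
ply 4: ##./###/###/.## is terminal -1 (H); from .../###/#../... depth 11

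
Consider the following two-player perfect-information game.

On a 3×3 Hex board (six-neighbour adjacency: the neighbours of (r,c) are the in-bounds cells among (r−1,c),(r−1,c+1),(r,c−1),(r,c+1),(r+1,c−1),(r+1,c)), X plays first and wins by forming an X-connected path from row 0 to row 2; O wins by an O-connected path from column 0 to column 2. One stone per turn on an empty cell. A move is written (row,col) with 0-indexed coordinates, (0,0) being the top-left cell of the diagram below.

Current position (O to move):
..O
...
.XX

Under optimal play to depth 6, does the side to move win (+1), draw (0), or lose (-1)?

[..O/.../.XX] O move#1: (0,0):+1/O.O/.../.XX*, (0,1):+1/.OO/.../.XX, (1,0):+1/..O/O../.XX, (1,1):+1/..O/.O./.XX, (1,2):-1/..O/..O/.XX, (2,0):+1/..O/.../OXX
[O.O/.../.XX] X move#2: (0,1):-1/OXO/.../.XX*, (1,0):-1/O.O/X../.XX, (1,1):-1/O.O/.X./.XX, (1,2):-1/O.O/..X/.XX, (2,0):-1/O.O/.../XXX
[OXO/.../.XX] O move#3: (1,0):-1/OXO/O../.XX, (1,1):+1/OXO/.O./.XX*, (1,2):-1/OXO/..O/.XX, (2,0):-1/OXO/.../OXX
[OXO/.O./.XX] X move#4: (1,0):-1/OXO/XO./.XX*, (1,2):-1/OXO/.OX/.XX, (2,0):-1/OXO/.O./XXX
[OXO/XO./.XX] O move#5: (1,2):-1/OXO/XOO/.XX, (2,0):+1/OXO/XO./OXX*
[OXO/XO./OXX] end (terminal -1, X#6); searched ..O/.../.XX to 6

value(..O/.../.XX, O) = +1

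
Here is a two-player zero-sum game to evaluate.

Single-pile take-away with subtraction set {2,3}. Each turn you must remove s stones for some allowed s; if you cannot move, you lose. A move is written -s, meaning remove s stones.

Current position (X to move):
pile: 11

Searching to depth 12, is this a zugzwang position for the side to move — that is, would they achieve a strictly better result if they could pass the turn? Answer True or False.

zugzwang(11, X) = True

p1 X@[11]: -2[9]-1* -3[8]-1
p2 O@[9]: -2[7]-1 -3[6]+1*
p3 X@[6]: -2[4]-1* -3[3]-1
p4 O@[4]: -2[2]-1 -3[1]+1*
p5 X@[1] terminal -1; root [11] d12
suppose X passes — search the same position with O to move:
pass> p1 O@[11]: -2[9]-1* -3[8]-1
pass> p2 X@[9]: -2[7]-1 -3[6]+1*
pass> p3 O@[6]: -2[4]-1* -3[3]-1
pass> p4 X@[4]: -2[2]-1 -3[1]+1*
pass> p5 O@[1] terminal -1; root [11] d12
for X: play -1, pass +1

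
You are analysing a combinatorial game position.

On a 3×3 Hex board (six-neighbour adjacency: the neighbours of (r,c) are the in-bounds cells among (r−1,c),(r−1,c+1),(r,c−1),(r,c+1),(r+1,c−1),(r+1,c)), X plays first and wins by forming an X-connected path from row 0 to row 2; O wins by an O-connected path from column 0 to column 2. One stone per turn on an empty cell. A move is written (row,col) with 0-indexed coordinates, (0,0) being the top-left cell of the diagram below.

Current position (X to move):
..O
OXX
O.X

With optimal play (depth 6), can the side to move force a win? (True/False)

X winning at [..O/OXX/O.X]: True

[..O/OXX/O.X] X move#1: (0,0):-1/X.O/OXX/O.X, (0,1):+1/.XO/OXX/O.X*, (2,1):-1/..O/OXX/OXX
[.XO/OXX/O.X] end (terminal -1, O#2); searched ..O/OXX/O.X to 6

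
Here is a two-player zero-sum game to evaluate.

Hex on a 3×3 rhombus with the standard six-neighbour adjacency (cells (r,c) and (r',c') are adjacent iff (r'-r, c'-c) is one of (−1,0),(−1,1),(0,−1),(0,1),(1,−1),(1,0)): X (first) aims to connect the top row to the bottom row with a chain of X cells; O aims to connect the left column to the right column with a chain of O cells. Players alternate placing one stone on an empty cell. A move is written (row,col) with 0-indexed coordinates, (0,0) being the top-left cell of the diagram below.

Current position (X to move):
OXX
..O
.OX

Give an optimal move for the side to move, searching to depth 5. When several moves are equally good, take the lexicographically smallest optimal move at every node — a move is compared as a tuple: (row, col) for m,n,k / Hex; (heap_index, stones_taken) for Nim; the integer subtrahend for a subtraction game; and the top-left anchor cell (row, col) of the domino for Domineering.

[OXX/..O/.OX] X move#1: (1,0):-1/OXX/X.O/.OX, (1,1):-1/OXX/.XO/.OX, (2,0):+1/OXX/..O/XOX*
[OXX/..O/XOX] O move#2: (1,0):-1/OXX/O.O/XOX*, (1,1):-1/OXX/.OO/XOX
[OXX/O.O/XOX] X move#3: (1,1):+1/OXX/OXO/XOX*
[OXX/OXO/XOX] end (terminal -1, O#4); searched OXX/..O/.OX to 5

X's best at [OXX/..O/.OX]: (2,0)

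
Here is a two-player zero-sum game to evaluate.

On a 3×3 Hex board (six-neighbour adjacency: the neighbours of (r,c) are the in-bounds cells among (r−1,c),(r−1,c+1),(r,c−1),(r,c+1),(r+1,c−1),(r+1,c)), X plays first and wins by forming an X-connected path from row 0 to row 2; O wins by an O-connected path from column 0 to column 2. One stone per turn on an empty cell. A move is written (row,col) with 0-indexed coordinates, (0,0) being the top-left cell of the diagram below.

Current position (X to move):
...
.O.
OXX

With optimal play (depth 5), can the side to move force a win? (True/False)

X winning at [.../.O./OXX]: False

[.../.O./OXX] X move#1: (0,0):-1/X../.O./OXX*, (0,1):-1/.X./.O./OXX, (0,2):-1/..X/.O./OXX, (1,0):-1/.../XO./OXX, (1,2):-1/.../.OX/OXX
[X../.O./OXX] O move#2: (0,1):+1/XO./.O./OXX*, (0,2):+1/X.O/.O./OXX, (1,0):+1/X../OO./OXX, (1,2):+1/X../.OO/OXX
[XO./.O./OXX] X move#3: (0,2):-1/XOX/.O./OXX*, (1,0):-1/XO./XO./OXX, (1,2):-1/XO./.OX/OXX
[XOX/.O./OXX] O move#4: (1,0):-1/XOX/OO./OXX, (1,2):+1/XOX/.OO/OXX*
[XOX/.OO/OXX] end (terminal -1, X#5); searched .../.O./OXX to 5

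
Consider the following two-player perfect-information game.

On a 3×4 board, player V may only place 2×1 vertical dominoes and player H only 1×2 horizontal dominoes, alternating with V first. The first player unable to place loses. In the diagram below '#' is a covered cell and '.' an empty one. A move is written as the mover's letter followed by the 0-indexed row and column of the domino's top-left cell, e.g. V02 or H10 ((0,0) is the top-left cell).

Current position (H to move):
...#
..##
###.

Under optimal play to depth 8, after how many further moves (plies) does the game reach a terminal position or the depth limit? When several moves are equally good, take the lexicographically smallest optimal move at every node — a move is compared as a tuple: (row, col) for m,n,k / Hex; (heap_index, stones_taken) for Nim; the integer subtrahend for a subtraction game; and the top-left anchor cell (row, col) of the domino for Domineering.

PV length from [...#/..##/###.]: 1 ply

ply 1, H at ...#/..##/###. | H00=+1→##.#/..##/###.*; H01=-1→.###/..##/###.; H10=+1→...#/####/###.
ply 2: ##.#/..##/###. is terminal -1 (V); from ...#/..##/###. depth 8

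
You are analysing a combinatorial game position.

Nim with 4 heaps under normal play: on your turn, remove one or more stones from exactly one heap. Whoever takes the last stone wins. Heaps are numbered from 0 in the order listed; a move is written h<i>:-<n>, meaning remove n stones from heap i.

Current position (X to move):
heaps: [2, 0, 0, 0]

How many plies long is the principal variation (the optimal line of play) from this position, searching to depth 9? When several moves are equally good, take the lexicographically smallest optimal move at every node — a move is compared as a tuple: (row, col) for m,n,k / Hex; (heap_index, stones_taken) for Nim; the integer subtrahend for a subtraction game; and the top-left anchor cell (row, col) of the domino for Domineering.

PV length from [(2,0,0,0)]: 1 ply

ply 1, X at (2,0,0,0) | h0:-1=-1→(1,0,0,0); h0:-2=+1→(0,0,0,0)*
ply 2: (0,0,0,0) is terminal -1 (O); from (2,0,0,0) depth 9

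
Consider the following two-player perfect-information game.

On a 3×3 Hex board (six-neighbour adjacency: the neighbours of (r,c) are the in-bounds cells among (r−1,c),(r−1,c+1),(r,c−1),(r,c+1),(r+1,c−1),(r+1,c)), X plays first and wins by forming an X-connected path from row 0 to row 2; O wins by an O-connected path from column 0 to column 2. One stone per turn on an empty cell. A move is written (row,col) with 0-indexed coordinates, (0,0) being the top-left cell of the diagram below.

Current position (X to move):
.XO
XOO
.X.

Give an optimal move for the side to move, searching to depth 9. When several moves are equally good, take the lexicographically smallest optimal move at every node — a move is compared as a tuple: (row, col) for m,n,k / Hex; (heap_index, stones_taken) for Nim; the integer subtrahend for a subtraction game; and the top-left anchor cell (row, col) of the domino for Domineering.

ply 1, X at .XO/XOO/.X. | (0,0)=-1→XXO/XOO/.X.; (2,0)=+1→.XO/XOO/XX.*; (2,2)=-1→.XO/XOO/.XX
ply 2: .XO/XOO/XX. is terminal -1 (O); from .XO/XOO/.X. depth 9

X's best at [.XO/XOO/.X.]: (2,0)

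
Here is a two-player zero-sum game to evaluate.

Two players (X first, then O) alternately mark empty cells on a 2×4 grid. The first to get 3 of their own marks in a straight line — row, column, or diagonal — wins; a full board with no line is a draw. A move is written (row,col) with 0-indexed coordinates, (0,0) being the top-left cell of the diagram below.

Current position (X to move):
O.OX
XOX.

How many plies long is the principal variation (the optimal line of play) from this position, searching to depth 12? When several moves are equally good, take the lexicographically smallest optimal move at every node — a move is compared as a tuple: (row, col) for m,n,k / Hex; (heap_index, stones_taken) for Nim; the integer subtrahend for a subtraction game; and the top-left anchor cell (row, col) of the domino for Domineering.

[O.OX/XOX.] X move#1: (0,1):+0/OXOX/XOX.*, (1,3):-1/O.OX/XOXX
[OXOX/XOX.] O move#2: (1,3):+0/OXOX/XOXO*
[OXOX/XOXO] end (terminal +0, X#3); searched O.OX/XOX. to 12

PV length from [O.OX/XOX.]: 2 plies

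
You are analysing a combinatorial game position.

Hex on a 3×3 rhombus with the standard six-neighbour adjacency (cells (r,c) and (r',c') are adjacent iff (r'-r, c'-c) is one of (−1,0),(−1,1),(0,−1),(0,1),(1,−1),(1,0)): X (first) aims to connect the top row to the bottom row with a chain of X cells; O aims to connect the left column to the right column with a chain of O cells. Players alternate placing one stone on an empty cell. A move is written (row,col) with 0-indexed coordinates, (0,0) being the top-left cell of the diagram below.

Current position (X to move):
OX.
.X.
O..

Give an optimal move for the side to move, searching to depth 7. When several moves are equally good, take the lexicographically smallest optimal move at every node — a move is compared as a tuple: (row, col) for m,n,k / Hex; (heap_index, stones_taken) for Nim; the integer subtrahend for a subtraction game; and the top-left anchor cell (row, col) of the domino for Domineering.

ply 1, X at OX./.X./O.. | (0,2)=-1→OXX/.X./O..; (1,0)=-1→OX./XX./O..; (1,2)=+1→OX./.XX/O..*; (2,1)=+1→OX./.X./OX.; (2,2)=+1→OX./.X./O.X
ply 2, O at OX./.XX/O.. | (0,2)=-1→OXO/.XX/O..*; (1,0)=-1→OX./OXX/O..; (2,1)=-1→OX./.XX/OO.; (2,2)=-1→OX./.XX/O.O
ply 3, X at OXO/.XX/O.. | (1,0)=+1→OXO/XXX/O..*; (2,1)=+1→OXO/.XX/OX.; (2,2)=+1→OXO/.XX/O.X
ply 4, O at OXO/XXX/O.. | (2,1)=-1→OXO/XXX/OO.*; (2,2)=-1→OXO/XXX/O.O
ply 5, X at OXO/XXX/OO. | (2,2)=+1→OXO/XXX/OOX*
ply 6: OXO/XXX/OOX is terminal -1 (O); from OX./.X./O.. depth 7

X's best at [OX./.X./O..]: (1,2)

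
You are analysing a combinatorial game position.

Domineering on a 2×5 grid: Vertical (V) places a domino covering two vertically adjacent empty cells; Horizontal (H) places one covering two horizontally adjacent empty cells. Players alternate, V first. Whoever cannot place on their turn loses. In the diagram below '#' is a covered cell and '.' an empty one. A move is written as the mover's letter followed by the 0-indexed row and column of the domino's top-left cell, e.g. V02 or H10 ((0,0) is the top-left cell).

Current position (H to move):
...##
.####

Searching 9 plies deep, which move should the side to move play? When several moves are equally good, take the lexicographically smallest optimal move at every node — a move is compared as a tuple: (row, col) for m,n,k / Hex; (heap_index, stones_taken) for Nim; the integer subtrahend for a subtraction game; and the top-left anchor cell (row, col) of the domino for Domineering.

H's best at [...##/.####]: H00

p1 H@[...##/.####]: H00[##.##/.####]+1* H01[.####/.####]-1
p2 V@[##.##/.####] terminal -1; root [...##/.####] d9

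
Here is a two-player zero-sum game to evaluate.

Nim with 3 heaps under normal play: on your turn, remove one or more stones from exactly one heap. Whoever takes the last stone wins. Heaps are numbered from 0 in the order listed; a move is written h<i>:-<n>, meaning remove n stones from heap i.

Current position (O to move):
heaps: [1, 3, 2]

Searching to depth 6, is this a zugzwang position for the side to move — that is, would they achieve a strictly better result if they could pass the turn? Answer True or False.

zugzwang((1,3,2), O) = True

[(1,3,2)] O move#1: h0:-1:-1/(0,3,2)*, h1:-1:-1/(1,2,2), h1:-2:-1/(1,1,2), h1:-3:-1/(1,0,2), h2:-1:-1/(1,3,1), h2:-2:-1/(1,3,0)
[(0,3,2)] X move#2: h1:-1:+1/(0,2,2)*, h1:-2:-1/(0,1,2), h1:-3:-1/(0,0,2), h2:-1:-1/(0,3,1), h2:-2:-1/(0,3,0)
[(0,2,2)] O move#3: h1:-1:-1/(0,1,2)*, h1:-2:-1/(0,0,2), h2:-1:-1/(0,2,1), h2:-2:-1/(0,2,0)
[(0,1,2)] X move#4: h1:-1:-1/(0,0,2), h2:-1:+1/(0,1,1)*, h2:-2:-1/(0,1,0)
[(0,1,1)] O move#5: h1:-1:-1/(0,0,1)*, h2:-1:-1/(0,1,0)
[(0,0,1)] X move#6: h2:-1:+1/(0,0,0)*
[(0,0,0)] end (terminal -1, O#7); searched (1,3,2) to 6
suppose O passes — search the same position with X to move:
pass> [(1,3,2)] X move#1: h0:-1:-1/(0,3,2)*, h1:-1:-1/(1,2,2), h1:-2:-1/(1,1,2), h1:-3:-1/(1,0,2), h2:-1:-1/(1,3,1), h2:-2:-1/(1,3,0)
pass> [(0,3,2)] O move#2: h1:-1:+1/(0,2,2)*, h1:-2:-1/(0,1,2), h1:-3:-1/(0,0,2), h2:-1:-1/(0,3,1), h2:-2:-1/(0,3,0)
pass> [(0,2,2)] X move#3: h1:-1:-1/(0,1,2)*, h1:-2:-1/(0,0,2), h2:-1:-1/(0,2,1), h2:-2:-1/(0,2,0)
pass> [(0,1,2)] O move#4: h1:-1:-1/(0,0,2), h2:-1:+1/(0,1,1)*, h2:-2:-1/(0,1,0)
pass> [(0,1,1)] X move#5: h1:-1:-1/(0,0,1)*, h2:-1:-1/(0,1,0)
pass> [(0,0,1)] O move#6: h2:-1:+1/(0,0,0)*
pass> [(0,0,0)] end (terminal -1, X#7); searched (1,3,2) to 6
for O: play -1, pass +1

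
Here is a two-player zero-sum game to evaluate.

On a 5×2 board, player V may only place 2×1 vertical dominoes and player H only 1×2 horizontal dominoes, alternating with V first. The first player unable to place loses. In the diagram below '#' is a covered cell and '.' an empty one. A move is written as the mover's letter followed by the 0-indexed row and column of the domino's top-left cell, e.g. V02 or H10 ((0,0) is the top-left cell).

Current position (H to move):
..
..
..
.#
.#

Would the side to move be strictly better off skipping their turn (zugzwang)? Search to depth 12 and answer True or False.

zugzwang(../../../.#/.#, H) = False

p1 H@[../../../.#/.#]: H00[##/../../.#/.#]-1 H10[../##/../.#/.#]+1* H20[../../##/.#/.#]-1
p2 V@[../##/../.#/.#]: V20[../##/#./##/.#]-1* V30[../##/../##/##]-1
p3 H@[../##/#./##/.#]: H00[##/##/#./##/.#]+1*
p4 V@[##/##/#./##/.#] terminal -1; root [../../../.#/.#] d12
pass branch (V moves first from the same position):
  | p1 V@[../../../.#/.#]: V00[#./#./../.#/.#]+1* V01[.#/.#/../.#/.#]+1 V10[../#./#./.#/.#]+1 V11[../.#/.#/.#/.#]+1 V20[../../#./##/.#]-1 V30[../../../##/##]-1
  | p2 H@[#./#./../.#/.#]: H20[#./#./##/.#/.#]-1*
  | p3 V@[#./#./##/.#/.#]: V01[##/##/##/.#/.#]+1* V30[#./#./##/##/##]+1
  | p4 H@[##/##/##/.#/.#] terminal -1; root [../../../.#/.#] d12
H moving scores +1; H passing scores -1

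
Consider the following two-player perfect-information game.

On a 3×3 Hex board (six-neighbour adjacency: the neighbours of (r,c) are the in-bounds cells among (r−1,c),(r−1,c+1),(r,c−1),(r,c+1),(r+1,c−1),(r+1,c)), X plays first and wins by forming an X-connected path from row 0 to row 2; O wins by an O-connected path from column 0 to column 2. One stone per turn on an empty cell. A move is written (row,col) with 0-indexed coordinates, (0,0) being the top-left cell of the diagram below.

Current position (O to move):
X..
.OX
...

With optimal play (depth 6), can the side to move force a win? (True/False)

p1 O@[X../.OX/...]: (0,1)[XO./.OX/...]-1 (0,2)[X.O/.OX/...]+1* (1,0)[X../OOX/...]-1 (2,0)[X../.OX/O..]-1 (2,1)[X../.OX/.O.]+1 (2,2)[X../.OX/..O]+1
p2 X@[X.O/.OX/...]: (0,1)[XXO/.OX/...]-1* (1,0)[X.O/XOX/...]-1 (2,0)[X.O/.OX/X..]-1 (2,1)[X.O/.OX/.X.]-1 (2,2)[X.O/.OX/..X]-1
p3 O@[XXO/.OX/...]: (1,0)[XXO/OOX/...]+1* (2,0)[XXO/.OX/O..]+1 (2,1)[XXO/.OX/.O.]+1 (2,2)[XXO/.OX/..O]+1
p4 X@[XXO/OOX/...] terminal -1; root [X../.OX/...] d6

O winning at [X../.OX/...]: True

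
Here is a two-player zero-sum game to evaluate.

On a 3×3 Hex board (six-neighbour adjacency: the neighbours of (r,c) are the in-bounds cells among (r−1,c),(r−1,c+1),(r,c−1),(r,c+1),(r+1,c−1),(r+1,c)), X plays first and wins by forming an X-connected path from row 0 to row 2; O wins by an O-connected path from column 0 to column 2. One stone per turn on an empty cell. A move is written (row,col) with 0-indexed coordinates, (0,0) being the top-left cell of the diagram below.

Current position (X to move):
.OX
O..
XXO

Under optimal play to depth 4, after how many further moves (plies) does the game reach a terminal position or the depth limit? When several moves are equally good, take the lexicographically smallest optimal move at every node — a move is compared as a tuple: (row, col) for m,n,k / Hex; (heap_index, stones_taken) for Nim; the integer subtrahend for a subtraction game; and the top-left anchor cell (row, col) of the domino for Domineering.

ply 1, X at .OX/O../XXO | (0,0)=+1→XOX/O../XXO*; (1,1)=+1→.OX/OX./XXO; (1,2)=+1→.OX/O.X/XXO
ply 2, O at XOX/O../XXO | (1,1)=-1→XOX/OO./XXO*; (1,2)=-1→XOX/O.O/XXO
ply 3, X at XOX/OO./XXO | (1,2)=+1→XOX/OOX/XXO*
ply 4: XOX/OOX/XXO is terminal -1 (O); from .OX/O../XXO depth 4

PV length from [.OX/O../XXO]: 3 plies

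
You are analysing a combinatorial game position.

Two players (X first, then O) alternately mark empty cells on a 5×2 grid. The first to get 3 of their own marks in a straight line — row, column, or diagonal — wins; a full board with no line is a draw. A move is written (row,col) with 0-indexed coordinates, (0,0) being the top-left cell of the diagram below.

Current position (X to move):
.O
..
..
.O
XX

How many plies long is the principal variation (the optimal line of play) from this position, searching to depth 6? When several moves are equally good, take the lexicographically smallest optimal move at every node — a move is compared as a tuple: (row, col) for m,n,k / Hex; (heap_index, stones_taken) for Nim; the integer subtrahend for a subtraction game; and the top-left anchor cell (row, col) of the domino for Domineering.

[.O/../../.O/XX] X move#1: (0,0):+0/XO/../../.O/XX*, (1,0):+0/.O/X./../.O/XX, (1,1):+0/.O/.X/../.O/XX, (2,0):+0/.O/../X./.O/XX, (2,1):+0/.O/../.X/.O/XX, (3,0):+0/.O/../../XO/XX
[XO/../../.O/XX] O move#2: (1,0):+0/XO/O./../.O/XX*, (1,1):+0/XO/.O/../.O/XX, (2,0):+0/XO/../O./.O/XX, (2,1):+0/XO/../.O/.O/XX, (3,0):+0/XO/../../OO/XX
[XO/O./../.O/XX] X move#3: (1,1):+0/XO/OX/../.O/XX*, (2,0):+0/XO/O./X./.O/XX, (2,1):+0/XO/O./.X/.O/XX, (3,0):+0/XO/O./../XO/XX
[XO/OX/../.O/XX] O move#4: (2,0):+0/XO/OX/O./.O/XX*, (2,1):+0/XO/OX/.O/.O/XX, (3,0):+0/XO/OX/../OO/XX
[XO/OX/O./.O/XX] X move#5: (2,1):-1/XO/OX/OX/.O/XX, (3,0):+0/XO/OX/O./XO/XX*
[XO/OX/O./XO/XX] O move#6: (2,1):+0/XO/OX/OO/XO/XX*
[XO/OX/OO/XO/XX] end (terminal +0, X#7); searched .O/../../.O/XX to 6

PV length from [.O/../../.O/XX]: 6 plies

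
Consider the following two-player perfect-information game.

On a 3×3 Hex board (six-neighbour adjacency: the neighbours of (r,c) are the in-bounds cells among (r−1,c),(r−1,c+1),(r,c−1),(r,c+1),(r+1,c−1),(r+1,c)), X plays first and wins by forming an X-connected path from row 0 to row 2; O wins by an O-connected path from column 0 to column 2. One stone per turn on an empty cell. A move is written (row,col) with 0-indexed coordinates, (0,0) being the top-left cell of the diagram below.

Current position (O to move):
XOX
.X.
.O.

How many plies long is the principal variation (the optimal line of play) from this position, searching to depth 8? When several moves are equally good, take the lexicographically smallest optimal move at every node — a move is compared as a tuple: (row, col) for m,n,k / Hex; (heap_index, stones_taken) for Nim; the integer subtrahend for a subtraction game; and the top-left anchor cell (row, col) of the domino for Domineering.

p1 O@[XOX/.X./.O.]: (1,0)[XOX/OX./.O.]-1 (1,2)[XOX/.XO/.O.]-1 (2,0)[XOX/.X./OO.]+1* (2,2)[XOX/.X./.OO]-1
p2 X@[XOX/.X./OO.]: (1,0)[XOX/XX./OO.]-1* (1,2)[XOX/.XX/OO.]-1 (2,2)[XOX/.X./OOX]-1
p3 O@[XOX/XX./OO.]: (1,2)[XOX/XXO/OO.]+1* (2,2)[XOX/XX./OOO]+1
p4 X@[XOX/XXO/OO.] terminal -1; root [XOX/.X./.O.] d8

PV length from [XOX/.X./.O.]: 3 plies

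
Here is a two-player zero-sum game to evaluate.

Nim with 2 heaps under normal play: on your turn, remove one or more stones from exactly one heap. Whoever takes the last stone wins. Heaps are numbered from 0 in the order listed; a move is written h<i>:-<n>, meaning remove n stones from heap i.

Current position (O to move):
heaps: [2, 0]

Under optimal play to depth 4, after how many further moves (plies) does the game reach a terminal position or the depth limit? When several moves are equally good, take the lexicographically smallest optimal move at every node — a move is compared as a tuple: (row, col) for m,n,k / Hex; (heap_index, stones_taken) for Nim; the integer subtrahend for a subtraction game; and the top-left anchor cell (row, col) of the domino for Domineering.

PV length from [(2,0)]: 1 ply

[(2,0)] O move#1: h0:-1:-1/(1,0), h0:-2:+1/(0,0)*
[(0,0)] end (terminal -1, X#2); searched (2,0) to 4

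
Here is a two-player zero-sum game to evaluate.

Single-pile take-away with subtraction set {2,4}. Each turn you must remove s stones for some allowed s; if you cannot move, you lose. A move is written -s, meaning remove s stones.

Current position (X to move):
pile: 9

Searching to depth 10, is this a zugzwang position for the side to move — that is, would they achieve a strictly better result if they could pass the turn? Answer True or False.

ply 1, X at 9 | -2=+1→7*; -4=-1→5
ply 2, O at 7 | -2=-1→5*; -4=-1→3
ply 3, X at 5 | -2=-1→3; -4=+1→1*
ply 4: 1 is terminal -1 (O); from 9 depth 10
suppose X passes — search the same position with O to move:
pass> ply 1, O at 9 | -2=+1→7*; -4=-1→5
pass> ply 2, X at 7 | -2=-1→5*; -4=-1→3
pass> ply 3, O at 5 | -2=-1→3; -4=+1→1*
pass> ply 4: 1 is terminal -1 (X); from 9 depth 10
for X: play +1, pass -1

zugzwang(9, X) = False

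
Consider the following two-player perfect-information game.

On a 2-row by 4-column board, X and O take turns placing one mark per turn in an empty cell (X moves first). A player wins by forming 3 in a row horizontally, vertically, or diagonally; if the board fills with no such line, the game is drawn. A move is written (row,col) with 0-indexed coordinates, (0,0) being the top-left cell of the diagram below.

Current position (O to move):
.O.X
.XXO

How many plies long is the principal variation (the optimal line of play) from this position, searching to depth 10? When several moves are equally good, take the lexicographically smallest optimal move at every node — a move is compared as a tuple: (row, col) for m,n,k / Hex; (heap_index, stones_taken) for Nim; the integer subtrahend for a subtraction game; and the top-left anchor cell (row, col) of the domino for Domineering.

[.O.X/.XXO] O move#1: (0,0):-1/OO.X/.XXO, (0,2):-1/.OOX/.XXO, (1,0):+0/.O.X/OXXO*
[.O.X/OXXO] X move#2: (0,0):+0/XO.X/OXXO*, (0,2):+0/.OXX/OXXO
[XO.X/OXXO] O move#3: (0,2):+0/XOOX/OXXO*
[XOOX/OXXO] end (terminal +0, X#4); searched .O.X/.XXO to 10

PV length from [.O.X/.XXO]: 3 plies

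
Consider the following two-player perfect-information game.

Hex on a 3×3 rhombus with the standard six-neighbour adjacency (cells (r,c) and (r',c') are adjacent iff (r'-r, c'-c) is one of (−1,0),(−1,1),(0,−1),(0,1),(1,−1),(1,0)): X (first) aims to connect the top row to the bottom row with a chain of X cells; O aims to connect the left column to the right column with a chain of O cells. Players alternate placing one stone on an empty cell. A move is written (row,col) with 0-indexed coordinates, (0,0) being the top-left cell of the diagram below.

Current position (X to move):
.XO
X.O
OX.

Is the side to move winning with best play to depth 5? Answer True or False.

ply 1, X at .XO/X.O/OX. | (0,0)=-1→XXO/X.O/OX.; (1,1)=+1→.XO/XXO/OX.*; (2,2)=-1→.XO/X.O/OXX
ply 2: .XO/XXO/OX. is terminal -1 (O); from .XO/X.O/OX. depth 5

X winning at [.XO/X.O/OX.]: True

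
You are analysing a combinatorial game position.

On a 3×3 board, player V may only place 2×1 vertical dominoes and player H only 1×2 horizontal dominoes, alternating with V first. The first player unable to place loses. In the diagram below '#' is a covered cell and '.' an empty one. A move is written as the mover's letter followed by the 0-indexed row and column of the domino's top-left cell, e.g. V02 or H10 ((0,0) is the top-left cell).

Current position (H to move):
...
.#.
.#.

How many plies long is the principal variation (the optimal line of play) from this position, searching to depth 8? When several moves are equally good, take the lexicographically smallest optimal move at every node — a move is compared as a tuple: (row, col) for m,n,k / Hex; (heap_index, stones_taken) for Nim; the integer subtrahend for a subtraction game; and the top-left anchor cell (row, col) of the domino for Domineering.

PV length from [.../.#./.#.]: 2 plies

[.../.#./.#.] H move#1: H00:-1/##./.#./.#.*, H01:-1/.##/.#./.#.
[##./.#./.#.] V move#2: V02:+1/###/.##/.#.*, V10:+1/##./##./##., V12:+1/##./.##/.##
[###/.##/.#.] end (terminal -1, H#3); searched .../.#./.#. to 8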